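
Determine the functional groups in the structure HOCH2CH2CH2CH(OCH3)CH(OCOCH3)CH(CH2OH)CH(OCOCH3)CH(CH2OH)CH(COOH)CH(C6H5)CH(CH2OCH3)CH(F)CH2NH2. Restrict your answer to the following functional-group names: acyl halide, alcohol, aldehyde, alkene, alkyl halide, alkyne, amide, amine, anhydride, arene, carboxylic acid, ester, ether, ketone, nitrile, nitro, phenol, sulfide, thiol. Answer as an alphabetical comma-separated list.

alcohol, alkyl halide, amine, arene, carboxylic acid, ester, ether

Reading the structure from left to right:
  HOCH2: HO– on an sp³ carbon → alcohol.
  CH(OCH3): pendant –OCH3: C–O–C with sp³ C, no adjacent C=O → ether.
  CH(OCOCH3): pendant –OC(=O)CH3: an acyloxy group → ester.
  CH(CH2OH): pendant –CH2OH on an sp³ backbone C → alcohol.
  CH(OCOCH3): pendant –OC(=O)CH3: an acyloxy group → ester.
  CH(CH2OH): pendant –CH2OH on an sp³ backbone C → alcohol.
  CH(COOH): pendant –COOH: carbonyl C bonded to C and –OH → carboxylic acid.
  CH(C6H5): pendant –C6H5: benzene ring → arene.
  CH(CH2OCH3): pendant –CH2OCH3: C–O–C linkage → ether.
  CH(F): halogen on an sp³ carbon → alkyl halide.
  CH2NH2: –NH2 on an sp³ carbon with no adjacent C=O → amine.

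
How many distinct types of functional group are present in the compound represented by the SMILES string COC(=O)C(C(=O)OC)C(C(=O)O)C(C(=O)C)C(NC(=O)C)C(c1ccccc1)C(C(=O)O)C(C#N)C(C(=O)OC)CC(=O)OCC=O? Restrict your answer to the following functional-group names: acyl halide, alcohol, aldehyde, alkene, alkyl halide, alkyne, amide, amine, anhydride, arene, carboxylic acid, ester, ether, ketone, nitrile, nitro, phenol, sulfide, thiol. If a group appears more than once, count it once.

7

Working along the chain:
  CH3OOC: CH3O–C(=O)–: carbonyl C bonded to C and to –OCH3 → ester (not ketone + ether).
  CH(COOCH3): pendant –COOCH3: carbonyl C bonded to C and –OCH3 → ester.
  CH(COOH): pendant –COOH: carbonyl C bonded to C and –OH → carboxylic acid.
  CH(COCH3): pendant –COCH3: carbonyl C bonded to two carbons → ketone.
  CH(NHCOCH3): pendant –NHC(=O)CH3: N bonded to a carbonyl → amide (not amine).
  CH(C6H5): pendant –C6H5: benzene ring → arene.
  CH(COOH): pendant –COOH: carbonyl C bonded to C and –OH → carboxylic acid.
  CH(CN): pendant –C≡N: nitrile.
  CH(COOCH3): pendant –COOCH3: carbonyl C bonded to C and –OCH3 → ester.
  CH2COOCH2: –C(=O)–O–C with C on the carbonyl side → ester.
  CHO: terminal –CHO: carbonyl C bonded to H and C → aldehyde.
Distinct types present: aldehyde, amide, arene, carboxylic acid, ester, ketone, nitrile.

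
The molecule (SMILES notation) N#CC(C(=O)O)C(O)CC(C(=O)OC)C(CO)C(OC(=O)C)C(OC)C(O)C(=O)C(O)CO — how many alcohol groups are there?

5

Taking each segment in turn:
  N≡C: N≡C–: carbon triple-bonded to nitrogen → nitrile.
  CH(COOH): pendant –COOH: carbonyl C bonded to C and –OH → carboxylic acid.
  CH(OH): –OH on an sp³ carbon → alcohol (secondary).
  CH(COOCH3): pendant –COOCH3: carbonyl C bonded to C and –OCH3 → ester.
  CH(CH2OH): pendant –CH2OH on an sp³ backbone C → alcohol.
  CH(OCOCH3): pendant –OC(=O)CH3: an acyloxy group → ester.
  CH(OCH3): pendant –OCH3: C–O–C with sp³ C, no adjacent C=O → ether.
  CH(OH): –OH on an sp³ carbon → alcohol (secondary).
  CO: –C(=O)– with carbon on both sides → ketone.
  CH(OH): –OH on an sp³ carbon → alcohol (secondary).
  CH2OH: –OH on an sp³ carbon → alcohol.
Alcohol appears at: CH(OH), CH(CH2OH), CH(OH), CH(OH), CH2OH → 5.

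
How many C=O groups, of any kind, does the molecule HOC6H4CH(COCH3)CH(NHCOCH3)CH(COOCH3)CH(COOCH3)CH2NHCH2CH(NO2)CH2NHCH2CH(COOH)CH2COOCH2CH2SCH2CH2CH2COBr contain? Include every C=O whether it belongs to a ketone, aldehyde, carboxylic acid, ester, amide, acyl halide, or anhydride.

CH(COCH3): ketone, 1 C=O (running total 1).
CH(NHCOCH3): amide, 1 C=O (running total 2).
CH(COOCH3): ester, 1 C=O (running total 3).
CH(COOCH3): ester, 1 C=O (running total 4).
CH(COOH): carboxylic acid, 1 C=O (running total 5).
CH2COOCH2: ester, 1 C=O (running total 6).
COBr: acyl halide, 1 C=O (running total 7).

7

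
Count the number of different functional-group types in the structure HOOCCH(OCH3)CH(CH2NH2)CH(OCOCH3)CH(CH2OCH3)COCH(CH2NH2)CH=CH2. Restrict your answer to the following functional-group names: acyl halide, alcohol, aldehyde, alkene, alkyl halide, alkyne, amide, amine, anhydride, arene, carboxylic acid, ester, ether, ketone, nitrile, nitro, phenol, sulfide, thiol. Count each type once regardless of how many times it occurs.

Taking each segment in turn:
  HOOC: –COOH: carbonyl C bonded to –OH and C → carboxylic acid (the –OH is not a separate alcohol).
  CH(OCH3): pendant –OCH3: C–O–C with sp³ C, no adjacent C=O → ether.
  CH(CH2NH2): pendant –CH2NH2: N on sp³ C, no adjacent C=O → amine.
  CH(OCOCH3): pendant –OC(=O)CH3: an acyloxy group → ester.
  CH(CH2OCH3): pendant –CH2OCH3: C–O–C linkage → ether.
  CO: –C(=O)– with carbon on both sides → ketone.
  CH(CH2NH2): pendant –CH2NH2: N on sp³ C, no adjacent C=O → amine.
  CH=CH2: C=C double bond → alkene.
Distinct types present: alkene, amine, carboxylic acid, ester, ether, ketone.

6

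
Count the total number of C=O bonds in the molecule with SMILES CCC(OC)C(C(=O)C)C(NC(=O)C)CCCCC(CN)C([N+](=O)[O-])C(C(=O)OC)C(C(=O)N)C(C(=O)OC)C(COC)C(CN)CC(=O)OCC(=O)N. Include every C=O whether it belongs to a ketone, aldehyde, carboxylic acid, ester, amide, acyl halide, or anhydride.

7

CH(COCH3): ketone, 1 C=O (running total 1).
CH(NHCOCH3): amide, 1 C=O (running total 2).
CH(COOCH3): ester, 1 C=O (running total 3).
CH(CONH2): amide, 1 C=O (running total 4).
CH(COOCH3): ester, 1 C=O (running total 5).
CH2COOCH2: ester, 1 C=O (running total 6).
CONH2: amide, 1 C=O (running total 7).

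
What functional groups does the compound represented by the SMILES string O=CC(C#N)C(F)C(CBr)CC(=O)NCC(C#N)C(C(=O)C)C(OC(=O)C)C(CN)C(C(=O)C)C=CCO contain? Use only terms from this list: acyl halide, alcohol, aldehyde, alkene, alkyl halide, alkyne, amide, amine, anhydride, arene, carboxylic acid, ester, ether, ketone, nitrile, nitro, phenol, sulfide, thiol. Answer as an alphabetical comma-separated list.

Reading the structure from left to right:
  OHC: terminal –CHO: carbonyl C bonded to H and C → aldehyde.
  CH(CN): pendant –C≡N: nitrile.
  CH(F): halogen on an sp³ carbon → alkyl halide.
  CH(CH2Br): pendant –CH2X: halogen on sp³ carbon → alkyl halide.
  CH2CONHCH2: –C(=O)–N– linkage → amide (the N is not an amine).
  CH(CN): pendant –C≡N: nitrile.
  CH(COCH3): pendant –COCH3: carbonyl C bonded to two carbons → ketone.
  CH(OCOCH3): pendant –OC(=O)CH3: an acyloxy group → ester.
  CH(CH2NH2): pendant –CH2NH2: N on sp³ C, no adjacent C=O → amine.
  CH(COCH3): pendant –COCH3: carbonyl C bonded to two carbons → ketone.
  CH=CH: C=C double bond → alkene.
  CH2OH: –OH on an sp³ carbon → alcohol.

alcohol, aldehyde, alkene, alkyl halide, amide, amine, ester, ketone, nitrile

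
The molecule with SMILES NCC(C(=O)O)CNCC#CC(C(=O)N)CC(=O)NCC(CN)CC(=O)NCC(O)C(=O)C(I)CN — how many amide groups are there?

–NH2 on an sp³ carbon with no adjacent C=O → amine.
pendant –COOH: carbonyl C bonded to C and –OH → carboxylic acid.
C–N–C with sp³ carbons and no adjacent C=O → amine (secondary).
C≡C triple bond → alkyne.
pendant –CONH2: carbonyl C bonded to C and N → amide.
–C(=O)–N– linkage → amide (the N is not an amine).
pendant –CH2NH2: N on sp³ C, no adjacent C=O → amine.
–C(=O)–N– linkage → amide (the N is not an amine).
–OH on an sp³ carbon → alcohol (secondary).
–C(=O)– with carbon on both sides → ketone.
halogen on an sp³ carbon → alkyl halide.
–NH2 on an sp³ carbon with no adjacent C=O → amine.
Amide appears at: CH(CONH2), CH2CONHCH2, CH2CONHCH2 → 3.

3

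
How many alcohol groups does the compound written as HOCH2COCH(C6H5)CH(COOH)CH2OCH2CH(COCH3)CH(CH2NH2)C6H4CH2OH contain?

Reading the structure from left to right:
  HOCH2: HO– on an sp³ carbon → alcohol.
  CO: –C(=O)– with carbon on both sides → ketone.
  CH(C6H5): pendant –C6H5: benzene ring → arene.
  CH(COOH): pendant –COOH: carbonyl C bonded to C and –OH → carboxylic acid.
  CH2OCH2: C–O–C with sp³ carbons on both sides and no adjacent C=O → ether.
  CH(COCH3): pendant –COCH3: carbonyl C bonded to two carbons → ketone.
  CH(CH2NH2): pendant –CH2NH2: N on sp³ C, no adjacent C=O → amine.
  C6H4: para-disubstituted benzene ring → arene.
  CH2OH: –OH on an sp³ carbon → alcohol.
Alcohol appears at: HOCH2, CH2OH → 2.

2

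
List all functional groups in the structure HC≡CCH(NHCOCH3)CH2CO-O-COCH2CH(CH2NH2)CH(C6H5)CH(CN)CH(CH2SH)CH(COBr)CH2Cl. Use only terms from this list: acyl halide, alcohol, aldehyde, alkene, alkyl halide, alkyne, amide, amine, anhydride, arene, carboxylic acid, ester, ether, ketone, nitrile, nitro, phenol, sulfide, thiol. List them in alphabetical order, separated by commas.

acyl halide, alkyl halide, alkyne, amide, amine, anhydride, arene, nitrile, thiol

C≡C triple bond → alkyne.
pendant –NHC(=O)CH3: N bonded to a carbonyl → amide (not amine).
two acyl groups sharing one oxygen, –C(=O)–O–C(=O)– → anhydride.
pendant –CH2NH2: N on sp³ C, no adjacent C=O → amine.
pendant –C6H5: benzene ring → arene.
pendant –C≡N: nitrile.
pendant –CH2SH → thiol.
pendant –C(=O)X: carbonyl C bonded to C and halogen → acyl halide.
halogen on an sp³ carbon → alkyl halide.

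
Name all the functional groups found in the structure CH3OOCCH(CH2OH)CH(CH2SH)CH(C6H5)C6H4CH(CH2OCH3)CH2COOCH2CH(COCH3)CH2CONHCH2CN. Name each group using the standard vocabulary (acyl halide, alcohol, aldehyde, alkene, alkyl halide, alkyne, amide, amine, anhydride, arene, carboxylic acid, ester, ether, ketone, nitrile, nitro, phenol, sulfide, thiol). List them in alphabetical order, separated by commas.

alcohol, amide, arene, ester, ether, ketone, nitrile, thiol

Reading the structure from left to right:
  CH3OOC: CH3O–C(=O)–: carbonyl C bonded to C and to –OCH3 → ester (not ketone + ether).
  CH(CH2OH): pendant –CH2OH on an sp³ backbone C → alcohol.
  CH(CH2SH): pendant –CH2SH → thiol.
  CH(C6H5): pendant –C6H5: benzene ring → arene.
  C6H4: para-disubstituted benzene ring → arene.
  CH(CH2OCH3): pendant –CH2OCH3: C–O–C linkage → ether.
  CH2COOCH2: –C(=O)–O–C with C on the carbonyl side → ester.
  CH(COCH3): pendant –COCH3: carbonyl C bonded to two carbons → ketone.
  CH2CONHCH2: –C(=O)–N– linkage → amide (the N is not an amine).
  CN: –C≡N: carbon triple-bonded to nitrogen → nitrile.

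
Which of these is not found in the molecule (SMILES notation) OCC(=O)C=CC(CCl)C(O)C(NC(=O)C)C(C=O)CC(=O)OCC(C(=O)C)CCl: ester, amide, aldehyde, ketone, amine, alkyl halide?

ester: present (CH2COOCH2 — –C(=O)–O–C with C on the carbonyl side → ester).
amide: present (CH(NHCOCH3) — pendant –NHC(=O)CH3: N bonded to a carbonyl → amide (not amine)).
alkyl halide: present (CH(CH2Cl) — pendant –CH2X: halogen on sp³ carbon → alkyl halide).
aldehyde: present (CH(CHO) — pendant –CHO: carbonyl C bonded to C and H → aldehyde).
ketone: present (CO — –C(=O)– with carbon on both sides → ketone).
amine: absent. In CH(NHCOCH3), the nitrogen is bonded directly to a carbonyl carbon, making it part of an amide, not a free amine.

amine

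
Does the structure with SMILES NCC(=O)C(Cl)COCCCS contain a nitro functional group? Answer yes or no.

–NH2 on an sp³ carbon with no adjacent C=O → amine.
–C(=O)– with carbon on both sides → ketone.
halogen on an sp³ carbon → alkyl halide.
C–O–C with sp³ carbons on both sides and no adjacent C=O → ether.
–SH on an sp³ carbon → thiol.
The groups actually present are: alkyl halide, amine, ether, ketone, thiol.

no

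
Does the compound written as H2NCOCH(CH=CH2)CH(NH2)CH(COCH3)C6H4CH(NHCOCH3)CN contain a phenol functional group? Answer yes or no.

no

Working along the chain:
  H2NCO: –C(=O)NH2: carbonyl C bonded to C and to N → amide (the N is not a separate amine).
  CH(CH=CH2): pendant –CH=CH2: C=C double bond → alkene.
  CH(NH2): –NH2 on an sp³ carbon with no adjacent C=O → amine.
  CH(COCH3): pendant –COCH3: carbonyl C bonded to two carbons → ketone.
  C6H4: para-disubstituted benzene ring → arene.
  CH(NHCOCH3): pendant –NHC(=O)CH3: N bonded to a carbonyl → amide (not amine).
  CN: –C≡N: carbon triple-bonded to nitrogen → nitrile.
The groups actually present are: alkene, amide, amine, arene, ketone, nitrile.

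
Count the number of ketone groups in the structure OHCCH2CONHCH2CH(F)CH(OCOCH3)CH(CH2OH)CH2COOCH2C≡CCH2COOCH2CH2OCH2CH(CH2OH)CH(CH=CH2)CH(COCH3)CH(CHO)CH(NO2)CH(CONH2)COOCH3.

terminal –CHO: carbonyl C bonded to H and C → aldehyde.
–C(=O)–N– linkage → amide (the N is not an amine).
halogen on an sp³ carbon → alkyl halide.
pendant –OC(=O)CH3: an acyloxy group → ester.
pendant –CH2OH on an sp³ backbone C → alcohol.
–C(=O)–O–C with C on the carbonyl side → ester.
C≡C triple bond → alkyne.
–C(=O)–O–C with C on the carbonyl side → ester.
C–O–C with sp³ carbons on both sides and no adjacent C=O → ether.
pendant –CH2OH on an sp³ backbone C → alcohol.
pendant –CH=CH2: C=C double bond → alkene.
pendant –COCH3: carbonyl C bonded to two carbons → ketone.
pendant –CHO: carbonyl C bonded to C and H → aldehyde.
–NO2 on an sp³ carbon → nitro (the N=O is not a carbonyl).
pendant –CONH2: carbonyl C bonded to C and N → amide.
–C(=O)OCH3: carbonyl C bonded to C and to –OCH3 → ester (not ketone + ether).
Ketone appears at: CH(COCH3) → 1.

1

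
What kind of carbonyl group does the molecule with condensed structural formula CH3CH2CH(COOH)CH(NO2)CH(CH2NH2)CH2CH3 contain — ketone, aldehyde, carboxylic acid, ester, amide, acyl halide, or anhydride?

The carbonyl is in the CH(COOH) segment: pendant –COOH: carbonyl C bonded to C and –OH → carboxylic acid.

carboxylic acid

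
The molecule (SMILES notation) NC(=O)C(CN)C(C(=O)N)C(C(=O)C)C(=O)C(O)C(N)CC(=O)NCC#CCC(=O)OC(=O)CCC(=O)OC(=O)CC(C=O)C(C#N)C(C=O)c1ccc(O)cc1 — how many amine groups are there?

Working along the chain:
  H2NCO: –C(=O)NH2: carbonyl C bonded to C and to N → amide (the N is not a separate amine).
  CH(CH2NH2): pendant –CH2NH2: N on sp³ C, no adjacent C=O → amine.
  CH(CONH2): pendant –CONH2: carbonyl C bonded to C and N → amide.
  CH(COCH3): pendant –COCH3: carbonyl C bonded to two carbons → ketone.
  CO: –C(=O)– with carbon on both sides → ketone.
  CH(OH): –OH on an sp³ carbon → alcohol (secondary).
  CH(NH2): –NH2 on an sp³ carbon with no adjacent C=O → amine.
  CH2CONHCH2: –C(=O)–N– linkage → amide (the N is not an amine).
  C≡C: C≡C triple bond → alkyne.
  CH2CO-O-COCH2: two acyl groups sharing one oxygen, –C(=O)–O–C(=O)– → anhydride.
  CH2CO-O-COCH2: two acyl groups sharing one oxygen, –C(=O)–O–C(=O)– → anhydride.
  CH(CHO): pendant –CHO: carbonyl C bonded to C and H → aldehyde.
  CH(CN): pendant –C≡N: nitrile.
  CH(CHO): pendant –CHO: carbonyl C bonded to C and H → aldehyde.
  C6H4OH: –OH attached directly to an aromatic ring → phenol (not alcohol); the ring itself is an arene.
Amine appears at: CH(CH2NH2), CH(NH2) → 2.

2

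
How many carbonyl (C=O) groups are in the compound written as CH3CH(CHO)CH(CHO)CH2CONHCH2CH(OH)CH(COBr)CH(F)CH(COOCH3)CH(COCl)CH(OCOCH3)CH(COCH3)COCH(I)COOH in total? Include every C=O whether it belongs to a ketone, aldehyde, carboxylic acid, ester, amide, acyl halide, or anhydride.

10

CH(CHO): aldehyde, 1 C=O (running total 1).
CH(CHO): aldehyde, 1 C=O (running total 2).
CH2CONHCH2: amide, 1 C=O (running total 3).
CH(COBr): acyl halide, 1 C=O (running total 4).
CH(COOCH3): ester, 1 C=O (running total 5).
CH(COCl): acyl halide, 1 C=O (running total 6).
CH(OCOCH3): ester, 1 C=O (running total 7).
CH(COCH3): ketone, 1 C=O (running total 8).
CO: ketone, 1 C=O (running total 9).
COOH: carboxylic acid, 1 C=O (running total 10).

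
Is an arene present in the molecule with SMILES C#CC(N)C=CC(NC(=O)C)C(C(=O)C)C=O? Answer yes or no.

Taking each segment in turn:
  HC≡C: C≡C triple bond → alkyne.
  CH(NH2): –NH2 on an sp³ carbon with no adjacent C=O → amine.
  CH=CH: C=C double bond → alkene.
  CH(NHCOCH3): pendant –NHC(=O)CH3: N bonded to a carbonyl → amide (not amine).
  CH(COCH3): pendant –COCH3: carbonyl C bonded to two carbons → ketone.
  CHO: terminal –CHO: carbonyl C bonded to H and C → aldehyde.
The groups actually present are: aldehyde, alkene, alkyne, amide, amine, ketone.

no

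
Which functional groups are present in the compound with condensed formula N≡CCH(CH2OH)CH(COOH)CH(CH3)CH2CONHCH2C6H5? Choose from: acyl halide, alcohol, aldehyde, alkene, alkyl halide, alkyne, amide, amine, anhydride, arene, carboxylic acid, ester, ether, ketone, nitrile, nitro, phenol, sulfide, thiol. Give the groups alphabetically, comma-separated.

alcohol, amide, arene, carboxylic acid, nitrile

N≡C–: carbon triple-bonded to nitrogen → nitrile.
pendant –CH2OH on an sp³ backbone C → alcohol.
pendant –COOH: carbonyl C bonded to C and –OH → carboxylic acid.
–C(=O)–N– linkage → amide (the N is not an amine).
–C6H5 phenyl ring → arene.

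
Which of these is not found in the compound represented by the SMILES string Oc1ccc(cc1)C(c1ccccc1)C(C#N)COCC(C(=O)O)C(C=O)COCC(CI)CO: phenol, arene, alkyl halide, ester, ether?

alkyl halide: present (CH(CH2I) — pendant –CH2X: halogen on sp³ carbon → alkyl halide).
arene: present (HOC6H4 — –OH attached directly to an aromatic ring → phenol (not alcohol); the ring itself is an arene).
ether: present (CH2OCH2 — C–O–C with sp³ carbons on both sides and no adjacent C=O → ether).
phenol: present (HOC6H4 — –OH attached directly to an aromatic ring → phenol (not alcohol); the ring itself is an arene).
ester: no segment matches this pattern.

ester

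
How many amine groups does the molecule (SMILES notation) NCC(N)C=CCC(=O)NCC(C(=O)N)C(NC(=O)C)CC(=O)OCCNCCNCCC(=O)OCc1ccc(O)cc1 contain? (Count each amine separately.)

Taking each segment in turn:
  H2NCH2: –NH2 on an sp³ carbon with no adjacent C=O → amine.
  CH(NH2): –NH2 on an sp³ carbon with no adjacent C=O → amine.
  CH=CH: C=C double bond → alkene.
  CH2CONHCH2: –C(=O)–N– linkage → amide (the N is not an amine).
  CH(CONH2): pendant –CONH2: carbonyl C bonded to C and N → amide.
  CH(NHCOCH3): pendant –NHC(=O)CH3: N bonded to a carbonyl → amide (not amine).
  CH2COOCH2: –C(=O)–O–C with C on the carbonyl side → ester.
  CH2NHCH2: C–N–C with sp³ carbons and no adjacent C=O → amine (secondary).
  CH2NHCH2: C–N–C with sp³ carbons and no adjacent C=O → amine (secondary).
  CH2COOCH2: –C(=O)–O–C with C on the carbonyl side → ester.
  C6H4OH: –OH attached directly to an aromatic ring → phenol (not alcohol); the ring itself is an arene.
Amine appears at: H2NCH2, CH(NH2), CH2NHCH2, CH2NHCH2 → 4.

4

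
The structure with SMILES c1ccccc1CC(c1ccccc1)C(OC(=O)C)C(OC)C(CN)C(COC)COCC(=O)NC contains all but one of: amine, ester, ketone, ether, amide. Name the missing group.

ester: present (CH(OCOCH3) — pendant –OC(=O)CH3: an acyloxy group → ester).
amine: present (CH(CH2NH2) — pendant –CH2NH2: N on sp³ C, no adjacent C=O → amine).
ether: present (CH(OCH3) — pendant –OCH3: C–O–C with sp³ C, no adjacent C=O → ether).
amide: present (CONHCH3 — –C(=O)NHCH3: carbonyl C bonded to C and to N → amide (the N is not an amine)).
ketone: absent. In CH(OCOCH3), the C=O is bonded to an –O–C group, which defines an ester, not a ketone. In CONHCH3, the C=O is bonded to nitrogen, which defines an amide, not a ketone.

ketone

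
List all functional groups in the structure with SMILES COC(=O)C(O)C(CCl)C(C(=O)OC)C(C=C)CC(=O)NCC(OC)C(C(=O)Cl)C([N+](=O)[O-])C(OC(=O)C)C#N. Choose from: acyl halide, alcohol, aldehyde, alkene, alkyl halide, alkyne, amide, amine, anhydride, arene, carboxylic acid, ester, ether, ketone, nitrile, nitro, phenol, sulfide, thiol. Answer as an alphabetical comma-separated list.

Working along the chain:
  CH3OOC: CH3O–C(=O)–: carbonyl C bonded to C and to –OCH3 → ester (not ketone + ether).
  CH(OH): –OH on an sp³ carbon → alcohol (secondary).
  CH(CH2Cl): pendant –CH2X: halogen on sp³ carbon → alkyl halide.
  CH(COOCH3): pendant –COOCH3: carbonyl C bonded to C and –OCH3 → ester.
  CH(CH=CH2): pendant –CH=CH2: C=C double bond → alkene.
  CH2CONHCH2: –C(=O)–N– linkage → amide (the N is not an amine).
  CH(OCH3): pendant –OCH3: C–O–C with sp³ C, no adjacent C=O → ether.
  CH(COCl): pendant –C(=O)X: carbonyl C bonded to C and halogen → acyl halide.
  CH(NO2): –NO2 on an sp³ carbon → nitro (the N=O is not a carbonyl).
  CH(OCOCH3): pendant –OC(=O)CH3: an acyloxy group → ester.
  CN: –C≡N: carbon triple-bonded to nitrogen → nitrile.

acyl halide, alcohol, alkene, alkyl halide, amide, ester, ether, nitrile, nitro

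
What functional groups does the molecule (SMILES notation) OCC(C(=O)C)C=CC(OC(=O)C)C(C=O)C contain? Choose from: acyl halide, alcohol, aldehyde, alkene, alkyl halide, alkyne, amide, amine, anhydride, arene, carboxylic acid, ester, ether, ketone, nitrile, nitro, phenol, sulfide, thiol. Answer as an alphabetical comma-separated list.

alcohol, aldehyde, alkene, ester, ketone

HO– on an sp³ carbon → alcohol.
pendant –COCH3: carbonyl C bonded to two carbons → ketone.
C=C double bond → alkene.
pendant –OC(=O)CH3: an acyloxy group → ester.
pendant –CHO: carbonyl C bonded to C and H → aldehyde.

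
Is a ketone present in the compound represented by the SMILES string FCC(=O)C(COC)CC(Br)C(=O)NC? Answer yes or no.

yes

halogen on an sp³ carbon → alkyl halide.
–C(=O)– with carbon on both sides → ketone.
pendant –CH2OCH3: C–O–C linkage → ether.
halogen on an sp³ carbon → alkyl halide.
–C(=O)NHCH3: carbonyl C bonded to C and to N → amide (the N is not an amine).
The CO segment supplies the ketone: –C(=O)– with carbon on both sides → ketone.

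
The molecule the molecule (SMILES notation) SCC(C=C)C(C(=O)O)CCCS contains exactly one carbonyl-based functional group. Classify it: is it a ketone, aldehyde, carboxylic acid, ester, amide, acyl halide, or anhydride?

carboxylic acid

The carbonyl is in the CH(COOH) segment: pendant –COOH: carbonyl C bonded to C and –OH → carboxylic acid.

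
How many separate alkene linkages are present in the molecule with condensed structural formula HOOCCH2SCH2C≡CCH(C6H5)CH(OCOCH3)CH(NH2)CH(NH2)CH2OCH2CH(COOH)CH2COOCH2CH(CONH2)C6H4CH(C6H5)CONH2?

0

–COOH: carbonyl C bonded to –OH and C → carboxylic acid (the –OH is not a separate alcohol).
C–S–C linkage → sulfide (thioether).
C≡C triple bond → alkyne.
pendant –C6H5: benzene ring → arene.
pendant –OC(=O)CH3: an acyloxy group → ester.
–NH2 on an sp³ carbon with no adjacent C=O → amine.
–NH2 on an sp³ carbon with no adjacent C=O → amine.
C–O–C with sp³ carbons on both sides and no adjacent C=O → ether.
pendant –COOH: carbonyl C bonded to C and –OH → carboxylic acid.
–C(=O)–O–C with C on the carbonyl side → ester.
pendant –CONH2: carbonyl C bonded to C and N → amide.
para-disubstituted benzene ring → arene.
pendant –C6H5: benzene ring → arene.
–C(=O)NH2: carbonyl C bonded to C and to N → amide (the N is not a separate amine).
No segment is a alkene: C≡C is alkyne, not alkene; CH(C6H5) is arene, not alkene; C6H4 is arene, not alkene. → 0.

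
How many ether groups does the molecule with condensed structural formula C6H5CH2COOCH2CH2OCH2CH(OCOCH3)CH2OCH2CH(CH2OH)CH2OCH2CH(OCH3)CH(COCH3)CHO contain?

4

Taking each segment in turn:
  C6H5: C6H5– phenyl ring → arene.
  CH2COOCH2: –C(=O)–O–C with C on the carbonyl side → ester.
  CH2OCH2: C–O–C with sp³ carbons on both sides and no adjacent C=O → ether.
  CH(OCOCH3): pendant –OC(=O)CH3: an acyloxy group → ester.
  CH2OCH2: C–O–C with sp³ carbons on both sides and no adjacent C=O → ether.
  CH(CH2OH): pendant –CH2OH on an sp³ backbone C → alcohol.
  CH2OCH2: C–O–C with sp³ carbons on both sides and no adjacent C=O → ether.
  CH(OCH3): pendant –OCH3: C–O–C with sp³ C, no adjacent C=O → ether.
  CH(COCH3): pendant –COCH3: carbonyl C bonded to two carbons → ketone.
  CHO: terminal –CHO: carbonyl C bonded to H and C → aldehyde.
Ether appears at: CH2OCH2, CH2OCH2, CH2OCH2, CH(OCH3) → 4.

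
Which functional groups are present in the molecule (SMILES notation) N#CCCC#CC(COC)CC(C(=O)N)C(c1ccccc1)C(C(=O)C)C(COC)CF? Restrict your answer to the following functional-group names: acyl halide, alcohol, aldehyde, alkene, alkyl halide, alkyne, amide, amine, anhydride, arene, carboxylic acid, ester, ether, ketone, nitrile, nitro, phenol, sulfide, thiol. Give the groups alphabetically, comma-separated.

alkyl halide, alkyne, amide, arene, ether, ketone, nitrile

Reading the structure from left to right:
  N≡C: N≡C–: carbon triple-bonded to nitrogen → nitrile.
  C≡C: C≡C triple bond → alkyne.
  CH(CH2OCH3): pendant –CH2OCH3: C–O–C linkage → ether.
  CH(CONH2): pendant –CONH2: carbonyl C bonded to C and N → amide.
  CH(C6H5): pendant –C6H5: benzene ring → arene.
  CH(COCH3): pendant –COCH3: carbonyl C bonded to two carbons → ketone.
  CH(CH2OCH3): pendant –CH2OCH3: C–O–C linkage → ether.
  CH2F: halogen on an sp³ carbon → alkyl halide.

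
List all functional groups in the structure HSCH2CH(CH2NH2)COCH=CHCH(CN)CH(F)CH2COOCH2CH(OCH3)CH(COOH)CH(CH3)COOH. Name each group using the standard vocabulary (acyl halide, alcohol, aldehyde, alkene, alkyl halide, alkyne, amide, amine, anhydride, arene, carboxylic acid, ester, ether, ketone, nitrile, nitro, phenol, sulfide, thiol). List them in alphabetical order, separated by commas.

alkene, alkyl halide, amine, carboxylic acid, ester, ether, ketone, nitrile, thiol

–SH on an sp³ carbon → thiol.
pendant –CH2NH2: N on sp³ C, no adjacent C=O → amine.
–C(=O)– with carbon on both sides → ketone.
C=C double bond → alkene.
pendant –C≡N: nitrile.
halogen on an sp³ carbon → alkyl halide.
–C(=O)–O–C with C on the carbonyl side → ester.
pendant –OCH3: C–O–C with sp³ C, no adjacent C=O → ether.
pendant –COOH: carbonyl C bonded to C and –OH → carboxylic acid.
–COOH: carbonyl C bonded to –OH and C → carboxylic acid (the –OH is not a separate alcohol).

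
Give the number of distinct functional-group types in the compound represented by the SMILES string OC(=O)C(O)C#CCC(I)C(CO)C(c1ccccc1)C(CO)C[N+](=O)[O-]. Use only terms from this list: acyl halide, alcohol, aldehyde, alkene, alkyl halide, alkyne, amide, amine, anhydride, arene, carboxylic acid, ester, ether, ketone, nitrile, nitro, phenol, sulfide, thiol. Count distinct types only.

Working along the chain:
  HOOC: –COOH: carbonyl C bonded to –OH and C → carboxylic acid (the –OH is not a separate alcohol).
  CH(OH): –OH on an sp³ carbon → alcohol (secondary).
  C≡C: C≡C triple bond → alkyne.
  CH(I): halogen on an sp³ carbon → alkyl halide.
  CH(CH2OH): pendant –CH2OH on an sp³ backbone C → alcohol.
  CH(C6H5): pendant –C6H5: benzene ring → arene.
  CH(CH2OH): pendant –CH2OH on an sp³ backbone C → alcohol.
  CH2NO2: –NO2 on carbon → nitro group.
Distinct types present: alcohol, alkyl halide, alkyne, arene, carboxylic acid, nitro.

6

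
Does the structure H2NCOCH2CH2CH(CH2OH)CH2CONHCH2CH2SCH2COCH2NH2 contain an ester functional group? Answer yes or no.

no

Reading the structure from left to right:
  H2NCO: –C(=O)NH2: carbonyl C bonded to C and to N → amide (the N is not a separate amine).
  CH(CH2OH): pendant –CH2OH on an sp³ backbone C → alcohol.
  CH2CONHCH2: –C(=O)–N– linkage → amide (the N is not an amine).
  CH2SCH2: C–S–C linkage → sulfide (thioether).
  CO: –C(=O)– with carbon on both sides → ketone.
  CH2NH2: –NH2 on an sp³ carbon with no adjacent C=O → amine.
The groups actually present are: alcohol, amide, amine, ketone, sulfide.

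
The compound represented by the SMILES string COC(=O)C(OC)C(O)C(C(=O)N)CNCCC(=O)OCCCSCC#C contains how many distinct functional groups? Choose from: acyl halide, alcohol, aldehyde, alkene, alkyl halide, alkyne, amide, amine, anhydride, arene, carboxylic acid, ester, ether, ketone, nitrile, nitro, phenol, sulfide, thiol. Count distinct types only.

Reading the structure from left to right:
  CH3OOC: CH3O–C(=O)–: carbonyl C bonded to C and to –OCH3 → ester (not ketone + ether).
  CH(OCH3): pendant –OCH3: C–O–C with sp³ C, no adjacent C=O → ether.
  CH(OH): –OH on an sp³ carbon → alcohol (secondary).
  CH(CONH2): pendant –CONH2: carbonyl C bonded to C and N → amide.
  CH2NHCH2: C–N–C with sp³ carbons and no adjacent C=O → amine (secondary).
  CH2COOCH2: –C(=O)–O–C with C on the carbonyl side → ester.
  CH2SCH2: C–S–C linkage → sulfide (thioether).
  C≡CH: C≡C triple bond → alkyne.
Distinct types present: alcohol, alkyne, amide, amine, ester, ether, sulfide.

7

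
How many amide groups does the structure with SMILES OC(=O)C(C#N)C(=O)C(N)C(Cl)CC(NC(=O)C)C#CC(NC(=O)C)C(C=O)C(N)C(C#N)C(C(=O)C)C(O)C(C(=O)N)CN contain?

–COOH: carbonyl C bonded to –OH and C → carboxylic acid (the –OH is not a separate alcohol).
pendant –C≡N: nitrile.
–C(=O)– with carbon on both sides → ketone.
–NH2 on an sp³ carbon with no adjacent C=O → amine.
halogen on an sp³ carbon → alkyl halide.
pendant –NHC(=O)CH3: N bonded to a carbonyl → amide (not amine).
C≡C triple bond → alkyne.
pendant –NHC(=O)CH3: N bonded to a carbonyl → amide (not amine).
pendant –CHO: carbonyl C bonded to C and H → aldehyde.
–NH2 on an sp³ carbon with no adjacent C=O → amine.
pendant –C≡N: nitrile.
pendant –COCH3: carbonyl C bonded to two carbons → ketone.
–OH on an sp³ carbon → alcohol (secondary).
pendant –CONH2: carbonyl C bonded to C and N → amide.
–NH2 on an sp³ carbon with no adjacent C=O → amine.
Amide appears at: CH(NHCOCH3), CH(NHCOCH3), CH(CONH2) → 3.

3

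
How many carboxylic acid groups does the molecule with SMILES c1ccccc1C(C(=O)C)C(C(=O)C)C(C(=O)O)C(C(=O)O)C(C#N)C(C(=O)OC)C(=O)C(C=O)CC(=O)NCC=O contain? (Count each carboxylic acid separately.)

C6H5– phenyl ring → arene.
pendant –COCH3: carbonyl C bonded to two carbons → ketone.
pendant –COCH3: carbonyl C bonded to two carbons → ketone.
pendant –COOH: carbonyl C bonded to C and –OH → carboxylic acid.
pendant –COOH: carbonyl C bonded to C and –OH → carboxylic acid.
pendant –C≡N: nitrile.
pendant –COOCH3: carbonyl C bonded to C and –OCH3 → ester.
–C(=O)– with carbon on both sides → ketone.
pendant –CHO: carbonyl C bonded to C and H → aldehyde.
–C(=O)–N– linkage → amide (the N is not an amine).
terminal –CHO: carbonyl C bonded to H and C → aldehyde.
Carboxylic acid appears at: CH(COOH), CH(COOH) → 2.

2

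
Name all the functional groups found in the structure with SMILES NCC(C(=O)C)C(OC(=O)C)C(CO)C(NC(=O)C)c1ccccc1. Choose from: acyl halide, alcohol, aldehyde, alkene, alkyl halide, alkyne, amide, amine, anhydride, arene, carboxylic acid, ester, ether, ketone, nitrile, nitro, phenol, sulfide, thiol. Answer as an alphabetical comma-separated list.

alcohol, amide, amine, arene, ester, ketone

–NH2 on an sp³ carbon with no adjacent C=O → amine.
pendant –COCH3: carbonyl C bonded to two carbons → ketone.
pendant –OC(=O)CH3: an acyloxy group → ester.
pendant –CH2OH on an sp³ backbone C → alcohol.
pendant –NHC(=O)CH3: N bonded to a carbonyl → amide (not amine).
–C6H5 phenyl ring → arene.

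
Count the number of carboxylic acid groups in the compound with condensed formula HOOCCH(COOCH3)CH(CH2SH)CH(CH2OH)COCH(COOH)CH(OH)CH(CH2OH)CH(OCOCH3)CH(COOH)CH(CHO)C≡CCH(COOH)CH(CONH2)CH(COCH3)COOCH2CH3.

4

–COOH: carbonyl C bonded to –OH and C → carboxylic acid (the –OH is not a separate alcohol).
pendant –COOCH3: carbonyl C bonded to C and –OCH3 → ester.
pendant –CH2SH → thiol.
pendant –CH2OH on an sp³ backbone C → alcohol.
–C(=O)– with carbon on both sides → ketone.
pendant –COOH: carbonyl C bonded to C and –OH → carboxylic acid.
–OH on an sp³ carbon → alcohol (secondary).
pendant –CH2OH on an sp³ backbone C → alcohol.
pendant –OC(=O)CH3: an acyloxy group → ester.
pendant –COOH: carbonyl C bonded to C and –OH → carboxylic acid.
pendant –CHO: carbonyl C bonded to C and H → aldehyde.
C≡C triple bond → alkyne.
pendant –COOH: carbonyl C bonded to C and –OH → carboxylic acid.
pendant –CONH2: carbonyl C bonded to C and N → amide.
pendant –COCH3: carbonyl C bonded to two carbons → ketone.
–C(=O)OCH2CH3: carbonyl C bonded to C and to –OEt → ester.
Carboxylic acid appears at: HOOC, CH(COOH), CH(COOH), CH(COOH) → 4.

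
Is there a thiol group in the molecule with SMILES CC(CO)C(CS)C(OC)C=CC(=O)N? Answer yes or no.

yes

Working along the chain:
  CH(CH2OH): pendant –CH2OH on an sp³ backbone C → alcohol.
  CH(CH2SH): pendant –CH2SH → thiol.
  CH(OCH3): pendant –OCH3: C–O–C with sp³ C, no adjacent C=O → ether.
  CH=CH: C=C double bond → alkene.
  CONH2: –C(=O)NH2: carbonyl C bonded to C and to N → amide (the N is not a separate amine).
The CH(CH2SH) segment supplies the thiol: pendant –CH2SH → thiol.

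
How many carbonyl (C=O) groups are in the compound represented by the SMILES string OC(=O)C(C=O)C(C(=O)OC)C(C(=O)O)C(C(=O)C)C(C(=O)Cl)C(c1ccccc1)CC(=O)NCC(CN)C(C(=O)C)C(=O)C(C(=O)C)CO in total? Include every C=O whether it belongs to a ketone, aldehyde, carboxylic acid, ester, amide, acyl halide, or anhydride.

10

HOOC: carboxylic acid, 1 C=O (running total 1).
CH(CHO): aldehyde, 1 C=O (running total 2).
CH(COOCH3): ester, 1 C=O (running total 3).
CH(COOH): carboxylic acid, 1 C=O (running total 4).
CH(COCH3): ketone, 1 C=O (running total 5).
CH(COCl): acyl halide, 1 C=O (running total 6).
CH2CONHCH2: amide, 1 C=O (running total 7).
CH(COCH3): ketone, 1 C=O (running total 8).
CO: ketone, 1 C=O (running total 9).
CH(COCH3): ketone, 1 C=O (running total 10).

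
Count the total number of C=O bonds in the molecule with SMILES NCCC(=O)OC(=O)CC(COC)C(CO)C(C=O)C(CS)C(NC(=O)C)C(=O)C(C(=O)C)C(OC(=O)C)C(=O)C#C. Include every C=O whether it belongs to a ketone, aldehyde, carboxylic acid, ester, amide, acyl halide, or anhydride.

8

CH2CO-O-COCH2: anhydride, 2 C=O (running total 2).
CH(CHO): aldehyde, 1 C=O (running total 3).
CH(NHCOCH3): amide, 1 C=O (running total 4).
CO: ketone, 1 C=O (running total 5).
CH(COCH3): ketone, 1 C=O (running total 6).
CH(OCOCH3): ester, 1 C=O (running total 7).
CO: ketone, 1 C=O (running total 8).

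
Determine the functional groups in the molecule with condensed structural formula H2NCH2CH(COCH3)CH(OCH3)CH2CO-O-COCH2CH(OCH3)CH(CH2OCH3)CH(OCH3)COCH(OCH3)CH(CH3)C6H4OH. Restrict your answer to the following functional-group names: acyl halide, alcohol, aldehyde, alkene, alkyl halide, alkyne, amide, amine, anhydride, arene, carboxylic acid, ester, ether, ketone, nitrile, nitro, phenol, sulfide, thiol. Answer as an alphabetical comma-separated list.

Reading the structure from left to right:
  H2NCH2: –NH2 on an sp³ carbon with no adjacent C=O → amine.
  CH(COCH3): pendant –COCH3: carbonyl C bonded to two carbons → ketone.
  CH(OCH3): pendant –OCH3: C–O–C with sp³ C, no adjacent C=O → ether.
  CH2CO-O-COCH2: two acyl groups sharing one oxygen, –C(=O)–O–C(=O)– → anhydride.
  CH(OCH3): pendant –OCH3: C–O–C with sp³ C, no adjacent C=O → ether.
  CH(CH2OCH3): pendant –CH2OCH3: C–O–C linkage → ether.
  CH(OCH3): pendant –OCH3: C–O–C with sp³ C, no adjacent C=O → ether.
  CO: –C(=O)– with carbon on both sides → ketone.
  CH(OCH3): pendant –OCH3: C–O–C with sp³ C, no adjacent C=O → ether.
  C6H4OH: –OH attached directly to an aromatic ring → phenol (not alcohol); the ring itself is an arene.

amine, anhydride, arene, ether, ketone, phenol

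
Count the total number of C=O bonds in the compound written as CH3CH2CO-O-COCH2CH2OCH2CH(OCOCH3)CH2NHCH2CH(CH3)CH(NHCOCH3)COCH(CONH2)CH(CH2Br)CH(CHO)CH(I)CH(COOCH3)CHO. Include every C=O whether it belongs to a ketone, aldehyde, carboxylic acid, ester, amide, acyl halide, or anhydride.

CH2CO-O-COCH2: anhydride, 2 C=O (running total 2).
CH(OCOCH3): ester, 1 C=O (running total 3).
CH(NHCOCH3): amide, 1 C=O (running total 4).
CO: ketone, 1 C=O (running total 5).
CH(CONH2): amide, 1 C=O (running total 6).
CH(CHO): aldehyde, 1 C=O (running total 7).
CH(COOCH3): ester, 1 C=O (running total 8).
CHO: aldehyde, 1 C=O (running total 9).

9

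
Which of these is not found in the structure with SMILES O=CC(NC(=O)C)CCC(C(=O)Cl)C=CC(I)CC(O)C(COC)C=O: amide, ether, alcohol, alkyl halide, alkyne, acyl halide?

ether: present (CH(CH2OCH3) — pendant –CH2OCH3: C–O–C linkage → ether).
amide: present (CH(NHCOCH3) — pendant –NHC(=O)CH3: N bonded to a carbonyl → amide (not amine)).
alkyl halide: present (CH(I) — halogen on an sp³ carbon → alkyl halide).
acyl halide: present (CH(COCl) — pendant –C(=O)X: carbonyl C bonded to C and halogen → acyl halide).
alcohol: present (CH(OH) — –OH on an sp³ carbon → alcohol (secondary)).
alkyne: no segment matches this pattern.

alkyne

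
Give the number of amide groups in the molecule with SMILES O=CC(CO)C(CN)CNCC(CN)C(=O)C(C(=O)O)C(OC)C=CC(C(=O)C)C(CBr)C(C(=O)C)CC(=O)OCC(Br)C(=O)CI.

Reading the structure from left to right:
  OHC: terminal –CHO: carbonyl C bonded to H and C → aldehyde.
  CH(CH2OH): pendant –CH2OH on an sp³ backbone C → alcohol.
  CH(CH2NH2): pendant –CH2NH2: N on sp³ C, no adjacent C=O → amine.
  CH2NHCH2: C–N–C with sp³ carbons and no adjacent C=O → amine (secondary).
  CH(CH2NH2): pendant –CH2NH2: N on sp³ C, no adjacent C=O → amine.
  CO: –C(=O)– with carbon on both sides → ketone.
  CH(COOH): pendant –COOH: carbonyl C bonded to C and –OH → carboxylic acid.
  CH(OCH3): pendant –OCH3: C–O–C with sp³ C, no adjacent C=O → ether.
  CH=CH: C=C double bond → alkene.
  CH(COCH3): pendant –COCH3: carbonyl C bonded to two carbons → ketone.
  CH(CH2Br): pendant –CH2X: halogen on sp³ carbon → alkyl halide.
  CH(COCH3): pendant –COCH3: carbonyl C bonded to two carbons → ketone.
  CH2COOCH2: –C(=O)–O–C with C on the carbonyl side → ester.
  CH(Br): halogen on an sp³ carbon → alkyl halide.
  CO: –C(=O)– with carbon on both sides → ketone.
  CH2I: halogen on an sp³ carbon → alkyl halide.
No segment is a amide: CH(CH2NH2) is amine, not amide; CH2NHCH2 is amine, not amide; CH(CH2NH2) is amine, not amide. → 0.

0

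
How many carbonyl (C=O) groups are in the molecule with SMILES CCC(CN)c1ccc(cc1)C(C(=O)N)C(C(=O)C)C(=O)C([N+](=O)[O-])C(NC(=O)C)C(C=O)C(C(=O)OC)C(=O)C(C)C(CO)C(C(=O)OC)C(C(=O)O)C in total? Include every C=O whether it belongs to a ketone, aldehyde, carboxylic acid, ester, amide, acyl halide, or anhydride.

9

CH(CONH2): amide, 1 C=O (running total 1).
CH(COCH3): ketone, 1 C=O (running total 2).
CO: ketone, 1 C=O (running total 3).
CH(NHCOCH3): amide, 1 C=O (running total 4).
CH(CHO): aldehyde, 1 C=O (running total 5).
CH(COOCH3): ester, 1 C=O (running total 6).
CO: ketone, 1 C=O (running total 7).
CH(COOCH3): ester, 1 C=O (running total 8).
CH(COOH): carboxylic acid, 1 C=O (running total 9).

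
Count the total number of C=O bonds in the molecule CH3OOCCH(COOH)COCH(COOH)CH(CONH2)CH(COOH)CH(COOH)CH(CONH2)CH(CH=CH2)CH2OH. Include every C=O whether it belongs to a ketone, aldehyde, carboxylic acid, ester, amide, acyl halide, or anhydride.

CH3OOC: ester, 1 C=O (running total 1).
CH(COOH): carboxylic acid, 1 C=O (running total 2).
CO: ketone, 1 C=O (running total 3).
CH(COOH): carboxylic acid, 1 C=O (running total 4).
CH(CONH2): amide, 1 C=O (running total 5).
CH(COOH): carboxylic acid, 1 C=O (running total 6).
CH(COOH): carboxylic acid, 1 C=O (running total 7).
CH(CONH2): amide, 1 C=O (running total 8).

8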